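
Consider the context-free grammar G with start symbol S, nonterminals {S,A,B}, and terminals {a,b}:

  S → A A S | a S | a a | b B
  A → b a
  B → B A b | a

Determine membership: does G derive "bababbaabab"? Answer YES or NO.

CNF form of G:
  S -> A X3 | T0 B | T1 S | T1 T1
  A -> T0 T1
  B -> B X2 | a
  T0 -> b
  T1 -> a
  X2 -> A T0
  X3 -> A S

CYK table (by increasing span):
  cell(0,0) b: {T0}  orig:{}
  cell(1,1) a: {B,T1}  orig:{B}
  cell(2,2) b: {T0}  orig:{}
  cell(3,3) a: {B,T1}  orig:{B}
  cell(4,4) b: {T0}  orig:{}
  cell(5,5) b: {T0}  orig:{}
  cell(6,6) a: {B,T1}  orig:{B}
  cell(7,7) a: {B,T1}  orig:{B}
  cell(8,8) b: {T0}  orig:{}
  cell(9,9) a: {B,T1}  orig:{B}
  cell(10,10) b: {T0}  orig:{}
  cell(0,1) ba: {A,S}
  cell(1,2) ab: ∅
  cell(2,3) ba: {A,S}
  cell(3,4) ab: ∅
  cell(4,5) bb: ∅
  cell(5,6) ba: {A,S}
  cell(6,7) aa: {S}
  cell(7,8) ab: ∅
  cell(8,9) ba: {A,S}
  cell(9,10) ab: ∅
  cell(0,2) bab: {X2}  orig:{}
  cell(1,3) aba: {S}
  cell(2,4) bab: {X2}  orig:{}
  cell(3,5) abb: ∅
  cell(4,6) bba: ∅
  cell(5,7) baa: ∅
  cell(6,8) aab: ∅
  cell(7,9) aba: {S}
  cell(8,10) bab: {X2}  orig:{}
  cell(0,3) baba: {X3}  orig:{}
  cell(1,4) abab: {B}
  cell(2,5) babb: ∅
  cell(3,6) abba: ∅
  cell(4,7) bbaa: ∅
  cell(5,8) baab: ∅
  cell(6,9) aaba: {S}
  cell(7,10) abab: {B}
  cell(0,4) babab: {S}
  cell(1,5) ababb: ∅
  cell(2,6) babba: ∅
  cell(3,7) abbaa: ∅
  cell(4,8) bbaab: ∅
  cell(5,9) baaba: {X3}  orig:{}
  cell(6,10) aabab: ∅
  cell(0,5) bababb: ∅
  cell(1,6) ababba: ∅
  cell(2,7) babbaa: ∅
  cell(3,8) abbaab: ∅
  cell(4,9) bbaaba: ∅
  cell(5,10) baabab: ∅
  cell(0,6) bababba: ∅
  cell(1,7) ababbaa: ∅
  cell(2,8) babbaab: ∅
  cell(3,9) abbaaba: ∅
  cell(4,10) bbaabab: ∅
  cell(0,7) bababbaa: ∅
  cell(1,8) ababbaab: ∅
  cell(2,9) babbaaba: ∅
  cell(3,10) abbaabab: ∅
  cell(0,8) bababbaab: ∅
  cell(1,9) ababbaaba: ∅
  cell(2,10) babbaabab: ∅
  cell(0,9) bababbaaba: ∅
  cell(1,10) ababbaabab: ∅
  cell(0,10) bababbaabab: ∅

S ∉ T[0,10] ⇒ NO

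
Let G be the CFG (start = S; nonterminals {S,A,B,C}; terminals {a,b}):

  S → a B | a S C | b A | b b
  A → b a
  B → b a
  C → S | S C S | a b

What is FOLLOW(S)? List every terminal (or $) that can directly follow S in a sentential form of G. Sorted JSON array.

Compute FIRST by fixpoint:
round 1:
  A via A→b a: +{b}
  B via B→b a: +{b}
  C via C→a b: +{a}
  S via S→a B: +{a}
  S via S→b A: +{b}
  FIRST(S)={a,b}  FIRST(A)={b}  FIRST(B)={b}  FIRST(C)={a}
round 2:
  C via C→S: +{b}
  FIRST(S)={a,b}  FIRST(A)={b}  FIRST(B)={b}  FIRST(C)={a,b}
round 3: — fixpoint
  FIRST(S)={a,b}  FIRST(A)={b}  FIRST(B)={b}  FIRST(C)={a,b}

FOLLOW iteration:
seed FOLLOW(S) with $
[1]
  C→S C S: FOLLOW(S) ⊇ FIRST(C) = {a,b}; new: +{a,b}
  C→S C S: FOLLOW(C) ⊇ FIRST(S) = {a,b}; new: +{a,b}
  S→a B: FOLLOW(B) ⊇ FOLLOW(S) ⊇ {$,a,b}; new: +{$,a,b}
  S→a S C: FOLLOW(C) ⊇ FOLLOW(S) ⊇ {$,a,b}; new: +{$}
  S→b A: FOLLOW(A) ⊇ FOLLOW(S) ⊇ {$,a,b}; new: +{$,a,b}
  S: {$,a,b}  A: {$,a,b}  B: {$,a,b}  C: {$,a,b}
[2] done
  S: {$,a,b}  A: {$,a,b}  B: {$,a,b}  C: {$,a,b}

FOLLOW(S) = ["$", "a", "b"]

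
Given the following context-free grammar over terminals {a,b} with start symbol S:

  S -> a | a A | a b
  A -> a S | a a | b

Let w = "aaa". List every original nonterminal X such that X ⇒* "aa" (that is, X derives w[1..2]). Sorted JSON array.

CNF form of G:
  S -> T0 A | T0 T1 | a
  A -> T0 S | T0 T0 | b
  T0 -> a
  T1 -> b

CYK table (by increasing span), restricted to cells inside w[1..2]:
  [1..1]={S,T0}  "a"  orig:{S}
  [2..2]={S,T0}  "a"  orig:{S}
  [1..2]={A}  "aa"

Original NTs in T[1,2] deriving "aa": ["A"]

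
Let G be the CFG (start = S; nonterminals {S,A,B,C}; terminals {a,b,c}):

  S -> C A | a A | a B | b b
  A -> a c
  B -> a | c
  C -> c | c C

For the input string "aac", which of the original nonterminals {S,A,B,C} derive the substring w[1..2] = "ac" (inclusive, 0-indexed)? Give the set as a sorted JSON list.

CNF form of G:
  S -> C A | T0 A | T0 B | T2 T2
  A -> T0 T1
  B -> a | c
  C -> T1 C | c
  T0 -> a
  T1 -> c
  T2 -> b

Fill CYK table bottom-up — only the sub-triangle for w[1..2]:
  cell(1,1) a: {B,T0}  orig:{B}
  cell(2,2) c: {B,C,T1}  orig:{B,C}
  cell(1,2) ac: {A,S}

Original NTs in T[1,2] deriving "ac": ["A", "S"]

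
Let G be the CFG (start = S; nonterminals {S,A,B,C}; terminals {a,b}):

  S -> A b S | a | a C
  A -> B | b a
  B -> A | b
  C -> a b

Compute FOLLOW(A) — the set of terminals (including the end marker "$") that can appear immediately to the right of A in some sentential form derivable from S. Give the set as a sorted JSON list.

FIRST iteration:
iter 1:
  A via A→b a: +{b}
  B via B→A: +{b}
  C via C→a b: +{a}
  S via S→A b S: +{b}
  S via S→a: +{a}
  FIRST(S)={a,b}  FIRST(A)={b}  FIRST(B)={b}  FIRST(C)={a}
iter 2: done
  FIRST(S)={a,b}  FIRST(A)={b}  FIRST(B)={b}  FIRST(C)={a}

Compute FOLLOW by fixpoint:
initialize: $ ∈ FOLLOW(S)
round 1:
  S→A b S: FOLLOW(A) ⊇ FIRST(b) = {b}; new: +{b}
  S→a C: FOLLOW(C) ⊇ FOLLOW(S) ⊇ {$}; new: +{$}
  FOLLOW[S]={$}  FOLLOW[A]={b}  FOLLOW[B]={}  FOLLOW[C]={$}
round 2:
  A→B: FOLLOW(B) ⊇ FOLLOW(A) ⊇ {b}; new: +{b}
  FOLLOW[S]={$}  FOLLOW[A]={b}  FOLLOW[B]={b}  FOLLOW[C]={$}
round 3: done
  FOLLOW[S]={$}  FOLLOW[A]={b}  FOLLOW[B]={b}  FOLLOW[C]={$}

FOLLOW(A) = ["b"]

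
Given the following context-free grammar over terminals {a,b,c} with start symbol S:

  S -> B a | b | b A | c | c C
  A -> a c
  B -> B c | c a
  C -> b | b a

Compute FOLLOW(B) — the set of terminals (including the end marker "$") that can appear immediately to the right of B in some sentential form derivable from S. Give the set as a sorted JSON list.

Compute FIRST by fixpoint:
pass 1:
  A via A→a c: +{a}
  B via B→c a: +{c}
  C via C→b: +{b}
  S via S→B a: +{c}
  S via S→b: +{b}
  FIRST[S]={b,c}  FIRST[A]={a}  FIRST[B]={c}  FIRST[C]={b}
pass 2: done
  FIRST[S]={b,c}  FIRST[A]={a}  FIRST[B]={c}  FIRST[C]={b}

FOLLOW sets:
seed FOLLOW(S) with $
pass 1:
  B→B c: FOLLOW(B) ⊇ FIRST(c) = {c}; new: +{c}
  S→B a: FOLLOW(B) ⊇ FIRST(a) = {a}; new: +{a}
  S→b A: FOLLOW(A) ⊇ FOLLOW(S) ⊇ {$}; new: +{$}
  S→c C: FOLLOW(C) ⊇ FOLLOW(S) ⊇ {$}; new: +{$}
  FOLLOW[S]={$}  FOLLOW[A]={$}  FOLLOW[B]={a,c}  FOLLOW[C]={$}
pass 2: — fixpoint
  FOLLOW[S]={$}  FOLLOW[A]={$}  FOLLOW[B]={a,c}  FOLLOW[C]={$}

FOLLOW(B) = ["a", "c"]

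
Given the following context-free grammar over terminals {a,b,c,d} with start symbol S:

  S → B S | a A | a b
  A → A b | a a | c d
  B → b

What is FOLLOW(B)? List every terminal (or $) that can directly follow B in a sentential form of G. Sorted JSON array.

Compute FIRST by fixpoint:
pass 1:
  A via A→a a: +{a}
  A via A→c d: +{c}
  B via B→b: +{b}
  S via S→B S: +{b}
  S via S→a A: +{a}
  FIRST(S)={a,b}  FIRST(A)={a,c}  FIRST(B)={b}
pass 2: — fixpoint
  FIRST(S)={a,b}  FIRST(A)={a,c}  FIRST(B)={b}

FOLLOW iteration:
FOLLOW(S) := {$}
pass 1:
  A→A b: FOLLOW(A) ⊇ FIRST(b) = {b}; new: +{b}
  S→B S: FOLLOW(B) ⊇ FIRST(S) = {a,b}; new: +{a,b}
  S→a A: FOLLOW(A) ⊇ FOLLOW(S) ⊇ {$}; new: +{$}
  S: {$}  A: {$,b}  B: {a,b}
pass 2: — fixpoint
  S: {$}  A: {$,b}  B: {a,b}

FOLLOW(B) = ["a", "b"]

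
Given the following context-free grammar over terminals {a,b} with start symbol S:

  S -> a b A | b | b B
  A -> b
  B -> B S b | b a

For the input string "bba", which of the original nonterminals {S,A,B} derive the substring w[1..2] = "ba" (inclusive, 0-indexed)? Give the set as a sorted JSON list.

CNF form of G:
  S -> T0 B | T1 X3 | b
  A -> b
  B -> B X2 | T0 T1
  T0 -> b
  T1 -> a
  X2 -> S T0
  X3 -> T0 A

CYK table (by increasing span) (cells [i..j] with 1 ≤ i ≤ j ≤ 2 only):
  [1..1]={A,S,T0}  "b"  orig:{A,S}
  [2..2]={T1}  "a"  orig:{}
  [1..2]={B}  "ba"

Original NTs in T[1,2] deriving "ba": ["B"]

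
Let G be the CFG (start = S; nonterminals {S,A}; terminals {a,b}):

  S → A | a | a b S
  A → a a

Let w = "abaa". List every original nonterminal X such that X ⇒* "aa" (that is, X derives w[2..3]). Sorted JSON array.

CNF form of G:
  S -> T0 T0 | T0 X2 | a
  A -> T0 T0
  T0 -> a
  T1 -> b
  X2 -> T1 S

Fill CYK table bottom-up — only the sub-triangle for w[2..3]:
  T[2,2] 'a' = {S,T0}  orig:{S}
  T[3,3] 'a' = {S,T0}  orig:{S}
  T[2,3] 'aa' = {A,S}

Original NTs in T[2,3] deriving "aa": ["A", "S"]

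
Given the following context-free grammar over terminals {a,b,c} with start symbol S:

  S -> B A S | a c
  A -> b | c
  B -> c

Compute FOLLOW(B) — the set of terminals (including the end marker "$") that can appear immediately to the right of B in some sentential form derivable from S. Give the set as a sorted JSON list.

FIRST sets, iterate to fixpoint:
iter 1:
  A via A→b: +{b}
  A via A→c: +{c}
  B via B→c: +{c}
  S via S→B A S: +{c}
  S via S→a c: +{a}
  S: {a,c}  A: {b,c}  B: {c}
iter 2: done
  S: {a,c}  A: {b,c}  B: {c}

Compute FOLLOW by fixpoint:
FOLLOW(S) := {$}
round 1:
  S→B A S: FOLLOW(B) ⊇ FIRST(A) = {b,c}; new: +{b,c}
  S→B A S: FOLLOW(A) ⊇ FIRST(S) = {a,c}; new: +{a,c}
  FOLLOW(S)={$}  FOLLOW(A)={a,c}  FOLLOW(B)={b,c}
round 2: (no change)
  FOLLOW(S)={$}  FOLLOW(A)={a,c}  FOLLOW(B)={b,c}

FOLLOW(B) = ["b", "c"]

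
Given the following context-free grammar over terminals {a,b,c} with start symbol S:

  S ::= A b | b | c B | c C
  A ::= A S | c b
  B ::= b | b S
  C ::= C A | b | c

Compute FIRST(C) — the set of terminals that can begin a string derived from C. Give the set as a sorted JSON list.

FIRST sets, iterate to fixpoint:
iter 1:
  A via A→c b: +{c}
  B via B→b: +{b}
  C via C→b: +{b}
  C via C→c: +{c}
  S via S→A b: +{c}
  S via S→b: +{b}
  FIRST(S)={b,c}  FIRST(A)={c}  FIRST(B)={b}  FIRST(C)={b,c}
iter 2: done
  FIRST(S)={b,c}  FIRST(A)={c}  FIRST(B)={b}  FIRST(C)={b,c}

FIRST(C) = ["b", "c"]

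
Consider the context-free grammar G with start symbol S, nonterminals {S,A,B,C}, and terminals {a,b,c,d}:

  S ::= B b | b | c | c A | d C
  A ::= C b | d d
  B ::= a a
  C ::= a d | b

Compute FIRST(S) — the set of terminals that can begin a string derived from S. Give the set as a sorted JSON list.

Compute FIRST by fixpoint:
round 1:
  A via A→d d: +{d}
  B via B→a a: +{a}
  C via C→a d: +{a}
  C via C→b: +{b}
  S via S→B b: +{a}
  S via S→b: +{b}
  S via S→c: +{c}
  S via S→d C: +{d}
  FIRST[S]={a,b,c,d}  FIRST[A]={d}  FIRST[B]={a}  FIRST[C]={a,b}
round 2:
  A via A→C b: +{a,b}
  FIRST[S]={a,b,c,d}  FIRST[A]={a,b,d}  FIRST[B]={a}  FIRST[C]={a,b}
round 3: done
  FIRST[S]={a,b,c,d}  FIRST[A]={a,b,d}  FIRST[B]={a}  FIRST[C]={a,b}

FIRST(S) = ["a", "b", "c", "d"]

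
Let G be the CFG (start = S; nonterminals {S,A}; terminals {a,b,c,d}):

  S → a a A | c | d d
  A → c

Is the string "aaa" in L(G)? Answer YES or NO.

CNF form of G:
  S -> T0 X2 | T1 T1 | c
  A -> c
  T0 -> a
  T1 -> d
  X2 -> T0 A

CYK table (by increasing span):
  [0..0]={T0}  "a"  orig:{}
  [1..1]={T0}  "a"  orig:{}
  [2..2]={T0}  "a"  orig:{}
  [0..1]=∅  "aa"
  [1..2]=∅  "aa"
  [0..2]=∅  "aaa"

S ∉ T[0,2] ⇒ NO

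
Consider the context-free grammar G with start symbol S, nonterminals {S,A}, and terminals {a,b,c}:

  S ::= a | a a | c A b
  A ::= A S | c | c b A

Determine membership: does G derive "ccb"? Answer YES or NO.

Convert to CNF:
  S -> T0 X4 | T2 T2 | a
  A -> A S | T0 X3 | c
  T0 -> c
  T1 -> b
  T2 -> a
  X3 -> T1 A
  X4 -> A T1

Fill CYK table bottom-up:
  [0..0]={A,T0}  "c"  orig:{A}
  [1..1]={A,T0}  "c"  orig:{A}
  [2..2]={T1}  "b"  orig:{}
  [0..1]=∅  "cc"
  [1..2]={X4}  "cb"  orig:{}
  [0..2]={S}  "ccb"

S ∈ T[0,2] ⇒ YES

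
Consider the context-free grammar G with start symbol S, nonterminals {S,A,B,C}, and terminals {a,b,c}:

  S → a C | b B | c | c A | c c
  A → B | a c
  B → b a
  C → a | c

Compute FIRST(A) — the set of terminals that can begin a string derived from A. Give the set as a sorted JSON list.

FIRST sets, iterate to fixpoint:
pass 1:
  A via A→a c: +{a}
  B via B→b a: +{b}
  C via C→a: +{a}
  C via C→c: +{c}
  S via S→a C: +{a}
  S via S→b B: +{b}
  S via S→c: +{c}
  FIRST[S]={a,b,c}  FIRST[A]={a}  FIRST[B]={b}  FIRST[C]={a,c}
pass 2:
  A via A→B: +{b}
  FIRST[S]={a,b,c}  FIRST[A]={a,b}  FIRST[B]={b}  FIRST[C]={a,c}
pass 3: done
  FIRST[S]={a,b,c}  FIRST[A]={a,b}  FIRST[B]={b}  FIRST[C]={a,c}

FIRST(A) = ["a", "b"]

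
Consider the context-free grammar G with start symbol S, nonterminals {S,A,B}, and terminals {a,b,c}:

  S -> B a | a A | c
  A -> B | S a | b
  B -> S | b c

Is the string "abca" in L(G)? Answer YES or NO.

Convert to CNF:
  S -> B T0 | T0 A | c
  A -> B T0 | S T0 | T0 A | T1 T2 | b | c
  B -> B T0 | T0 A | T1 T2 | c
  T0 -> a
  T1 -> b
  T2 -> c

CYK fill:
  [0..0]={T0}  "a"  orig:{}
  [1..1]={A,T1}  "b"  orig:{A}
  [2..2]={A,B,S,T2}  "c"  orig:{A,B,S}
  [3..3]={T0}  "a"  orig:{}
  [0..1]={A,B,S}  "ab"
  [1..2]={A,B}  "bc"
  [2..3]={A,B,S}  "ca"
  [0..2]={A,B,S}  "abc"
  [1..3]={A,B,S}  "bca"
  [0..3]={A,B,S}  "abca"

S ∈ T[0,3] ⇒ YES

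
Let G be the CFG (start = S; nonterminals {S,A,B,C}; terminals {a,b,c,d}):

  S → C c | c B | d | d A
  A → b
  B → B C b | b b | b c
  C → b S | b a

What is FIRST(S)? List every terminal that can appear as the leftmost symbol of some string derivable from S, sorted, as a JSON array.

Compute FIRST by fixpoint:
iter 1:
  A via A→b: +{b}
  B via B→b b: +{b}
  C via C→b S: +{b}
  S via S→C c: +{b}
  S via S→c B: +{c}
  S via S→d: +{d}
  FIRST[S]={b,c,d}  FIRST[A]={b}  FIRST[B]={b}  FIRST[C]={b}
iter 2: done
  FIRST[S]={b,c,d}  FIRST[A]={b}  FIRST[B]={b}  FIRST[C]={b}

FIRST(S) = ["b", "c", "d"]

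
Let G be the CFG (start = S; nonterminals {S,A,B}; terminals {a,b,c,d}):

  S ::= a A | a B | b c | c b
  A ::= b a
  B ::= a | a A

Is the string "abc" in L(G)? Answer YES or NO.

CNF form of G:
  S -> T0 T2 | T1 A | T1 B | T2 T0
  A -> T0 T1
  B -> T1 A | a
  T0 -> b
  T1 -> a
  T2 -> c

Fill CYK table bottom-up:
  cell(0,0) a: {B,T1}  orig:{B}
  cell(1,1) b: {T0}  orig:{}
  cell(2,2) c: {T2}  orig:{}
  cell(0,1) ab: ∅
  cell(1,2) bc: {S}
  cell(0,2) abc: ∅

S ∉ T[0,2] ⇒ NO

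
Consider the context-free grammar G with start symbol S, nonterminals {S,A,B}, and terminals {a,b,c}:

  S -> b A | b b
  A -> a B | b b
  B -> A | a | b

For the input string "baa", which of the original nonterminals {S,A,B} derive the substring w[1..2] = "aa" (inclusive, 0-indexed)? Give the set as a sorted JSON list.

Convert to CNF:
  S -> T1 A | T1 T1
  A -> T0 B | T1 T1
  B -> T0 B | T1 T1 | a | b
  T0 -> a
  T1 -> b

Fill CYK table bottom-up (cells [i..j] with 1 ≤ i ≤ j ≤ 2 only):
  cell(1,1) a: {B,T0}  orig:{B}
  cell(2,2) a: {B,T0}  orig:{B}
  cell(1,2) aa: {A,B}

Original NTs in T[1,2] deriving "aa": ["A", "B"]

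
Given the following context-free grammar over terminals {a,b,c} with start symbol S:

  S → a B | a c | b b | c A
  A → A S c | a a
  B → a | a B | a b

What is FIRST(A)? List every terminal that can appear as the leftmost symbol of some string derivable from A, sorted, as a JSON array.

Compute FIRST by fixpoint:
pass 1:
  A via A→a a: +{a}
  B via B→a: +{a}
  S via S→a B: +{a}
  S via S→b b: +{b}
  S via S→c A: +{c}
  FIRST(S)={a,b,c}  FIRST(A)={a}  FIRST(B)={a}
pass 2: done
  FIRST(S)={a,b,c}  FIRST(A)={a}  FIRST(B)={a}

FIRST(A) = ["a"]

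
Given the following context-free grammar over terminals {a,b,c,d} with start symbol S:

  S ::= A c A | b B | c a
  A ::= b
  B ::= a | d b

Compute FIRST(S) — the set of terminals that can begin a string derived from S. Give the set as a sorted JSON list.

Compute FIRST by fixpoint:
pass 1:
  A via A→b: +{b}
  B via B→a: +{a}
  B via B→d b: +{d}
  S via S→A c A: +{b}
  S via S→c a: +{c}
  FIRST(S)={b,c}  FIRST(A)={b}  FIRST(B)={a,d}
pass 2: — fixpoint
  FIRST(S)={b,c}  FIRST(A)={b}  FIRST(B)={a,d}

FIRST(S) = ["b", "c"]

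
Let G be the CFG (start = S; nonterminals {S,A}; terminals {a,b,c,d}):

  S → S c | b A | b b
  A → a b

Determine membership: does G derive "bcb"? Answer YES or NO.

Convert to CNF:
  S -> S T2 | T1 A | T1 T1
  A -> T0 T1
  T0 -> a
  T1 -> b
  T2 -> c

CYK table (by increasing span):
  [0..0]={T1}  "b"  orig:{}
  [1..1]={T2}  "c"  orig:{}
  [2..2]={T1}  "b"  orig:{}
  [0..1]=∅  "bc"
  [1..2]=∅  "cb"
  [0..2]=∅  "bcb"

S ∉ T[0,2] ⇒ NO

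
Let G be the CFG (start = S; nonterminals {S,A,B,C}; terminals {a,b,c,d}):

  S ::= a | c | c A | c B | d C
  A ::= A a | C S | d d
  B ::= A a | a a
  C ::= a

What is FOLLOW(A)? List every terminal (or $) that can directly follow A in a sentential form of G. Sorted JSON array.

Compute FIRST by fixpoint:
pass 1:
  A via A→d d: +{d}
  B via B→A a: +{d}
  B via B→a a: +{a}
  C via C→a: +{a}
  S via S→a: +{a}
  S via S→c: +{c}
  S via S→d C: +{d}
  S: {a,c,d}  A: {d}  B: {a,d}  C: {a}
pass 2:
  A via A→C S: +{a}
  S: {a,c,d}  A: {a,d}  B: {a,d}  C: {a}
pass 3: (stable)
  S: {a,c,d}  A: {a,d}  B: {a,d}  C: {a}

Compute FOLLOW by fixpoint:
initialize: $ ∈ FOLLOW(S)
[1]
  A→A a: FOLLOW(A) ⊇ FIRST(a) = {a}; new: +{a}
  A→C S: FOLLOW(C) ⊇ FIRST(S) = {a,c,d}; new: +{a,c,d}
  A→C S: FOLLOW(S) ⊇ FOLLOW(A) ⊇ {a}; new: +{a}
  S→c A: FOLLOW(A) ⊇ FOLLOW(S) ⊇ {$,a}; new: +{$}
  S→c B: FOLLOW(B) ⊇ FOLLOW(S) ⊇ {$,a}; new: +{$,a}
  S→d C: FOLLOW(C) ⊇ FOLLOW(S) ⊇ {$,a}; new: +{$}
  FOLLOW(S)={$,a}  FOLLOW(A)={$,a}  FOLLOW(B)={$,a}  FOLLOW(C)={$,a,c,d}
[2] — fixpoint
  FOLLOW(S)={$,a}  FOLLOW(A)={$,a}  FOLLOW(B)={$,a}  FOLLOW(C)={$,a,c,d}

FOLLOW(A) = ["$", "a"]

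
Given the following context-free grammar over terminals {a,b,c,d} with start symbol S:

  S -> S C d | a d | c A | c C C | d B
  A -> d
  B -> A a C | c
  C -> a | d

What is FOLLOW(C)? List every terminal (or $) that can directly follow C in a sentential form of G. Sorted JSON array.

FIRST iteration:
pass 1:
  A via A→d: +{d}
  B via B→A a C: +{d}
  B via B→c: +{c}
  C via C→a: +{a}
  C via C→d: +{d}
  S via S→a d: +{a}
  S via S→c A: +{c}
  S via S→d B: +{d}
  FIRST[S]={a,c,d}  FIRST[A]={d}  FIRST[B]={c,d}  FIRST[C]={a,d}
pass 2: — fixpoint
  FIRST[S]={a,c,d}  FIRST[A]={d}  FIRST[B]={c,d}  FIRST[C]={a,d}

Compute FOLLOW by fixpoint:
FOLLOW(S) := {$}
[1]
  B→A a C: FOLLOW(A) ⊇ FIRST(a) = {a}; new: +{a}
  S→S C d: FOLLOW(S) ⊇ FIRST(C) = {a,d}; new: +{a,d}
  S→S C d: FOLLOW(C) ⊇ FIRST(d) = {d}; new: +{d}
  S→c A: FOLLOW(A) ⊇ FOLLOW(S) ⊇ {$,a,d}; new: +{$,d}
  S→c C C: FOLLOW(C) ⊇ FIRST(C) = {a,d}; new: +{a}
  S→c C C: FOLLOW(C) ⊇ FOLLOW(S) ⊇ {$,a,d}; new: +{$}
  S→d B: FOLLOW(B) ⊇ FOLLOW(S) ⊇ {$,a,d}; new: +{$,a,d}
  FOLLOW(S)={$,a,d}  FOLLOW(A)={$,a,d}  FOLLOW(B)={$,a,d}  FOLLOW(C)={$,a,d}
[2] done
  FOLLOW(S)={$,a,d}  FOLLOW(A)={$,a,d}  FOLLOW(B)={$,a,d}  FOLLOW(C)={$,a,d}

FOLLOW(C) = ["$", "a", "d"]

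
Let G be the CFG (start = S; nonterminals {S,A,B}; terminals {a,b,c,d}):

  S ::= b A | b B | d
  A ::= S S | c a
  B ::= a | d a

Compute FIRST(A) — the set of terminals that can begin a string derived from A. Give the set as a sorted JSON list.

FIRST sets, iterate to fixpoint:
[1]
  A via A→c a: +{c}
  B via B→a: +{a}
  B via B→d a: +{d}
  S via S→b A: +{b}
  S via S→d: +{d}
  S: {b,d}  A: {c}  B: {a,d}
[2]
  A via A→S S: +{b,d}
  S: {b,d}  A: {b,c,d}  B: {a,d}
[3] (stable)
  S: {b,d}  A: {b,c,d}  B: {a,d}

FIRST(A) = ["b", "c", "d"]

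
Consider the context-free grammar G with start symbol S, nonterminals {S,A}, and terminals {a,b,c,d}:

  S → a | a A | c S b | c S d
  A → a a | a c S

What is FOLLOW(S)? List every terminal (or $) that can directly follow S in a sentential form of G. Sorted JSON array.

FIRST sets, iterate to fixpoint:
pass 1:
  A via A→a a: +{a}
  S via S→a: +{a}
  S via S→c S b: +{c}
  S: {a,c}  A: {a}
pass 2: (stable)
  S: {a,c}  A: {a}

FOLLOW sets:
seed FOLLOW(S) with $
iter 1:
  S→a A: FOLLOW(A) ⊇ FOLLOW(S) ⊇ {$}; new: +{$}
  S→c S b: FOLLOW(S) ⊇ FIRST(b) = {b}; new: +{b}
  S→c S d: FOLLOW(S) ⊇ FIRST(d) = {d}; new: +{d}
  S: {$,b,d}  A: {$}
iter 2:
  S→a A: FOLLOW(A) ⊇ FOLLOW(S) ⊇ {$,b,d}; new: +{b,d}
  S: {$,b,d}  A: {$,b,d}
iter 3: (no change)
  S: {$,b,d}  A: {$,b,d}

FOLLOW(S) = ["$", "b", "d"]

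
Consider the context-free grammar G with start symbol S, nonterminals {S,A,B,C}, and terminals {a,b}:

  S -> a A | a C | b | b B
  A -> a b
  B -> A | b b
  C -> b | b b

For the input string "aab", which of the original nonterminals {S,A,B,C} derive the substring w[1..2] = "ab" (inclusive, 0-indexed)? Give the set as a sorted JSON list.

Convert to CNF:
  S -> T0 A | T0 C | T1 B | b
  A -> T0 T1
  B -> T0 T1 | T1 T1
  C -> T1 T1 | b
  T0 -> a
  T1 -> b

CYK table (by increasing span), restricted to cells inside w[1..2]:
  [1..1]={T0}  "a"  orig:{}
  [2..2]={C,S,T1}  "b"  orig:{C,S}
  [1..2]={A,B,S}  "ab"

Original NTs in T[1,2] deriving "ab": ["A", "B", "S"]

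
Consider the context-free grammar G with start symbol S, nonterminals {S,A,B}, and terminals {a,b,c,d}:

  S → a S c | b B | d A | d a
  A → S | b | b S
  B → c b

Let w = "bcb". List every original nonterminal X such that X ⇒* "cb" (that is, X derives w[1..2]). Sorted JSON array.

Convert to CNF:
  S -> T0 X5 | T2 B | T3 A | T3 T0
  A -> T0 X4 | T2 B | T2 S | T3 A | T3 T0 | b
  B -> T1 T2
  T0 -> a
  T1 -> c
  T2 -> b
  T3 -> d
  X4 -> S T1
  X5 -> S T1

CYK fill, restricted to cells inside w[1..2]:
  cell(1,1) c: {T1}  orig:{}
  cell(2,2) b: {A,T2}  orig:{A}
  cell(1,2) cb: {B}

Original NTs in T[1,2] deriving "cb": ["B"]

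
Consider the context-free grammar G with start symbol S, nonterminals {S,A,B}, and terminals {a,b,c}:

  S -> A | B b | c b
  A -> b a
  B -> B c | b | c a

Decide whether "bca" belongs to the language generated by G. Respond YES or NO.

Convert to CNF:
  S -> B T0 | T0 T1 | T2 T0
  A -> T0 T1
  B -> B T2 | T2 T1 | b
  T0 -> b
  T1 -> a
  T2 -> c

CYK table (by increasing span):
  [0..0]={B,T0}  "b"  orig:{B}
  [1..1]={T2}  "c"  orig:{}
  [2..2]={T1}  "a"  orig:{}
  [0..1]={B}  "bc"
  [1..2]={B}  "ca"
  [0..2]=∅  "bca"

S ∉ T[0,2] ⇒ NO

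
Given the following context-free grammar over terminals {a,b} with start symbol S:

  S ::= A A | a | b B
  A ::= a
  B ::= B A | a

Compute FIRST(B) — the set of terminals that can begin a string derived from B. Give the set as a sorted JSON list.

FIRST sets, iterate to fixpoint:
round 1:
  A via A→a: +{a}
  B via B→a: +{a}
  S via S→A A: +{a}
  S via S→b B: +{b}
  FIRST[S]={a,b}  FIRST[A]={a}  FIRST[B]={a}
round 2: — fixpoint
  FIRST[S]={a,b}  FIRST[A]={a}  FIRST[B]={a}

FIRST(B) = ["a"]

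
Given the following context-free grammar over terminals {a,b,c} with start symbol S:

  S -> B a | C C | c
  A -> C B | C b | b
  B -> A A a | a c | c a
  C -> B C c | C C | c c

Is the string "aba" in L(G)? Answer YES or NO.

CNF form of G:
  S -> B T1 | C C | c
  A -> C B | C T0 | b
  B -> A X3 | T1 T2 | T2 T1
  C -> B X4 | C C | T2 T2
  T0 -> b
  T1 -> a
  T2 -> c
  X3 -> A T1
  X4 -> C T2

CYK table (by increasing span):
  T[0,0] 'a' = {T1}  orig:{}
  T[1,1] 'b' = {A,T0}  orig:{A}
  T[2,2] 'a' = {T1}  orig:{}
  T[0,1] 'ab' = ∅
  T[1,2] 'ba' = {X3}  orig:{}
  T[0,2] 'aba' = ∅

S ∉ T[0,2] ⇒ NO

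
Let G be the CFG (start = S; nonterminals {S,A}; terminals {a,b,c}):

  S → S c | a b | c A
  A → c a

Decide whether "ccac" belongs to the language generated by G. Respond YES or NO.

Convert to CNF:
  S -> S T0 | T0 A | T1 T2
  A -> T0 T1
  T0 -> c
  T1 -> a
  T2 -> b

CYK fill:
  T[0,0] 'c' = {T0}  orig:{}
  T[1,1] 'c' = {T0}  orig:{}
  T[2,2] 'a' = {T1}  orig:{}
  T[3,3] 'c' = {T0}  orig:{}
  T[0,1] 'cc' = ∅
  T[1,2] 'ca' = {A}
  T[2,3] 'ac' = ∅
  T[0,2] 'cca' = {S}
  T[1,3] 'cac' = ∅
  T[0,3] 'ccac' = {S}

S ∈ T[0,3] ⇒ YES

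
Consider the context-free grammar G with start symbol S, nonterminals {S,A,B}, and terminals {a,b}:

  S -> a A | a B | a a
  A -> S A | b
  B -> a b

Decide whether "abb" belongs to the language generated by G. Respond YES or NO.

Convert to CNF:
  S -> T0 A | T0 B | T0 T0
  A -> S A | b
  B -> T0 T1
  T0 -> a
  T1 -> b

CYK fill:
  [0..0]={T0}  "a"  orig:{}
  [1..1]={A,T1}  "b"  orig:{A}
  [2..2]={A,T1}  "b"  orig:{A}
  [0..1]={B,S}  "ab"
  [1..2]=∅  "bb"
  [0..2]={A}  "abb"

S ∉ T[0,2] ⇒ NO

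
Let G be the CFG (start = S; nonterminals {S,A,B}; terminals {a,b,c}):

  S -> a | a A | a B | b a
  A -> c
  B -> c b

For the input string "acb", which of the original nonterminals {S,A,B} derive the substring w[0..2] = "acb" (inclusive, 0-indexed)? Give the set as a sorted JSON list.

CNF form of G:
  S -> T1 T2 | T2 A | T2 B | a
  A -> c
  B -> T0 T1
  T0 -> c
  T1 -> b
  T2 -> a

Fill CYK table bottom-up — only the sub-triangle for w[0..2]:
  T[0,0] 'a' = {S,T2}  orig:{S}
  T[1,1] 'c' = {A,T0}  orig:{A}
  T[2,2] 'b' = {T1}  orig:{}
  T[0,1] 'ac' = {S}
  T[1,2] 'cb' = {B}
  T[0,2] 'acb' = {S}

Original NTs in T[0,2] deriving "acb": ["S"]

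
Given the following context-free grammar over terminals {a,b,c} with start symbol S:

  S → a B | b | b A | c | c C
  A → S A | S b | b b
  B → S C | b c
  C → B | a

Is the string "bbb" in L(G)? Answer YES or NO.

CNF form of G:
  S -> T0 A | T1 C | T2 B | b | c
  A -> S A | S T0 | T0 T0
  B -> S C | T0 T1
  C -> S C | T0 T1 | a
  T0 -> b
  T1 -> c
  T2 -> a

CYK table (by increasing span):
  cell(0,0) b: {S,T0}  orig:{S}
  cell(1,1) b: {S,T0}  orig:{S}
  cell(2,2) b: {S,T0}  orig:{S}
  cell(0,1) bb: {A}
  cell(1,2) bb: {A}
  cell(0,2) bbb: {A,S}

S ∈ T[0,2] ⇒ YES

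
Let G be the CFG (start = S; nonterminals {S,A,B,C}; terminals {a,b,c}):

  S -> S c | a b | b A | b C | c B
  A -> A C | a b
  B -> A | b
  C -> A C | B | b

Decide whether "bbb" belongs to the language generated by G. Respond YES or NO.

CNF form of G:
  S -> S T2 | T0 T1 | T1 A | T1 C | T2 B
  A -> A C | T0 T1
  B -> A C | T0 T1 | b
  C -> A C | T0 T1 | b
  T0 -> a
  T1 -> b
  T2 -> c

Fill CYK table bottom-up:
  [0..0]={B,C,T1}  "b"  orig:{B,C}
  [1..1]={B,C,T1}  "b"  orig:{B,C}
  [2..2]={B,C,T1}  "b"  orig:{B,C}
  [0..1]={S}  "bb"
  [1..2]={S}  "bb"
  [0..2]=∅  "bbb"

S ∉ T[0,2] ⇒ NO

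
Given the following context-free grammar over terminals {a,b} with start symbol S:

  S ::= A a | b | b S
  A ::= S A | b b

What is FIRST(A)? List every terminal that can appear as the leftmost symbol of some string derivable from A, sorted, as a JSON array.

FIRST iteration:
round 1:
  A via A→b b: +{b}
  S via S→A a: +{b}
  FIRST[S]={b}  FIRST[A]={b}
round 2: (stable)
  FIRST[S]={b}  FIRST[A]={b}

FIRST(A) = ["b"]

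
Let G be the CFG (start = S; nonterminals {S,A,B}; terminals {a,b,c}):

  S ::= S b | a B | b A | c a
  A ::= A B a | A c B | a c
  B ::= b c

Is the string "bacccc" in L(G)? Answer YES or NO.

Convert to CNF:
  S -> S T2 | T0 B | T1 T0 | T2 A
  A -> A X3 | A X4 | T0 T1
  B -> T2 T1
  T0 -> a
  T1 -> c
  T2 -> b
  X3 -> B T0
  X4 -> T1 B

CYK fill:
  T[0,0] 'b' = {T2}  orig:{}
  T[1,1] 'a' = {T0}  orig:{}
  T[2,2] 'c' = {T1}  orig:{}
  T[3,3] 'c' = {T1}  orig:{}
  T[4,4] 'c' = {T1}  orig:{}
  T[5,5] 'c' = {T1}  orig:{}
  T[0,1] 'ba' = ∅
  T[1,2] 'ac' = {A}
  T[2,3] 'cc' = ∅
  T[3,4] 'cc' = ∅
  T[4,5] 'cc' = ∅
  T[0,2] 'bac' = {S}
  T[1,3] 'acc' = ∅
  T[2,4] 'ccc' = ∅
  T[3,5] 'ccc' = ∅
  T[0,3] 'bacc' = ∅
  T[1,4] 'accc' = ∅
  T[2,5] 'cccc' = ∅
  T[0,4] 'baccc' = ∅
  T[1,5] 'acccc' = ∅
  T[0,5] 'bacccc' = ∅

S ∉ T[0,5] ⇒ NO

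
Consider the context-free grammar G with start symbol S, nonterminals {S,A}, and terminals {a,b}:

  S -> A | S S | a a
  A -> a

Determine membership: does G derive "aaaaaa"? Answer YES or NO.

Convert to CNF:
  S -> S S | T0 T0 | a
  A -> a
  T0 -> a

CYK fill:
  T[0,0] 'a' = {A,S,T0}  orig:{A,S}
  T[1,1] 'a' = {A,S,T0}  orig:{A,S}
  T[2,2] 'a' = {A,S,T0}  orig:{A,S}
  T[3,3] 'a' = {A,S,T0}  orig:{A,S}
  T[4,4] 'a' = {A,S,T0}  orig:{A,S}
  T[5,5] 'a' = {A,S,T0}  orig:{A,S}
  T[0,1] 'aa' = {S}
  T[1,2] 'aa' = {S}
  T[2,3] 'aa' = {S}
  T[3,4] 'aa' = {S}
  T[4,5] 'aa' = {S}
  T[0,2] 'aaa' = {S}
  T[1,3] 'aaa' = {S}
  T[2,4] 'aaa' = {S}
  T[3,5] 'aaa' = {S}
  T[0,3] 'aaaa' = {S}
  T[1,4] 'aaaa' = {S}
  T[2,5] 'aaaa' = {S}
  T[0,4] 'aaaaa' = {S}
  T[1,5] 'aaaaa' = {S}
  T[0,5] 'aaaaaa' = {S}

S ∈ T[0,5] ⇒ YES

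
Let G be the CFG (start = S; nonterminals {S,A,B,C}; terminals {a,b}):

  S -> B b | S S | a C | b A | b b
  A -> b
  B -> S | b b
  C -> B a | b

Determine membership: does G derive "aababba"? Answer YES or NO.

CNF form of G:
  S -> B T0 | S S | T0 A | T0 T0 | T1 C
  A -> b
  B -> B T0 | S S | T0 A | T0 T0 | T1 C
  C -> B T1 | b
  T0 -> b
  T1 -> a

CYK table (by increasing span):
  T[0,0] 'a' = {T1}  orig:{}
  T[1,1] 'a' = {T1}  orig:{}
  T[2,2] 'b' = {A,C,T0}  orig:{A,C}
  T[3,3] 'a' = {T1}  orig:{}
  T[4,4] 'b' = {A,C,T0}  orig:{A,C}
  T[5,5] 'b' = {A,C,T0}  orig:{A,C}
  T[6,6] 'a' = {T1}  orig:{}
  T[0,1] 'aa' = ∅
  T[1,2] 'ab' = {B,S}
  T[2,3] 'ba' = ∅
  T[3,4] 'ab' = {B,S}
  T[4,5] 'bb' = {B,S}
  T[5,6] 'ba' = ∅
  T[0,2] 'aab' = ∅
  T[1,3] 'aba' = {C}
  T[2,4] 'bab' = ∅
  T[3,5] 'abb' = {B,S}
  T[4,6] 'bba' = {C}
  T[0,3] 'aaba' = {B,S}
  T[1,4] 'abab' = {B,S}
  T[2,5] 'babb' = ∅
  T[3,6] 'abba' = {B,C,S}
  T[0,4] 'aabab' = {B,S}
  T[1,5] 'ababb' = {B,S}
  T[2,6] 'babba' = ∅
  T[0,5] 'aababb' = {B,S}
  T[1,6] 'ababba' = {B,C,S}
  T[0,6] 'aababba' = {B,C,S}

S ∈ T[0,6] ⇒ YES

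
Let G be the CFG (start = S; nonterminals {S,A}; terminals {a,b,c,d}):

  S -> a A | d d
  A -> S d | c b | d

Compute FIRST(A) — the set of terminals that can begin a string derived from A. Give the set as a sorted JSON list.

Compute FIRST by fixpoint:
iter 1:
  A via A→c b: +{c}
  A via A→d: +{d}
  S via S→a A: +{a}
  S via S→d d: +{d}
  FIRST(S)={a,d}  FIRST(A)={c,d}
iter 2:
  A via A→S d: +{a}
  FIRST(S)={a,d}  FIRST(A)={a,c,d}
iter 3: done
  FIRST(S)={a,d}  FIRST(A)={a,c,d}

FIRST(A) = ["a", "c", "d"]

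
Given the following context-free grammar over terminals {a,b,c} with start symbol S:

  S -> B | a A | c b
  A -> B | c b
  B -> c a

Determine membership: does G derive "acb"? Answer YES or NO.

Convert to CNF:
  S -> T0 T1 | T0 T2 | T1 A
  A -> T0 T1 | T0 T2
  B -> T0 T1
  T0 -> c
  T1 -> a
  T2 -> b

CYK fill:
  cell(0,0) a: {T1}  orig:{}
  cell(1,1) c: {T0}  orig:{}
  cell(2,2) b: {T2}  orig:{}
  cell(0,1) ac: ∅
  cell(1,2) cb: {A,S}
  cell(0,2) acb: {S}

S ∈ T[0,2] ⇒ YES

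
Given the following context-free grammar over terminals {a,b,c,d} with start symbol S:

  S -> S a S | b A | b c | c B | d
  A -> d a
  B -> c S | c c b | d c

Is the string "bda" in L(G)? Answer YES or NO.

CNF form of G:
  S -> S X5 | T2 B | T3 A | T3 T2 | d
  A -> T0 T1
  B -> T0 T2 | T2 S | T2 X4
  T0 -> d
  T1 -> a
  T2 -> c
  T3 -> b
  X4 -> T2 T3
  X5 -> T1 S

CYK table (by increasing span):
  T[0,0] 'b' = {T3}  orig:{}
  T[1,1] 'd' = {S,T0}  orig:{S}
  T[2,2] 'a' = {T1}  orig:{}
  T[0,1] 'bd' = ∅
  T[1,2] 'da' = {A}
  T[0,2] 'bda' = {S}

S ∈ T[0,2] ⇒ YES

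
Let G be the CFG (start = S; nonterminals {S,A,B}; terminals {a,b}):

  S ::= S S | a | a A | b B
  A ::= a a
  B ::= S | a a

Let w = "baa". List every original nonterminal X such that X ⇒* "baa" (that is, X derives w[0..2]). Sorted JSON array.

Convert to CNF:
  S -> S S | T0 A | T1 B | a
  A -> T0 T0
  B -> S S | T0 A | T0 T0 | T1 B | a
  T0 -> a
  T1 -> b

CYK table (by increasing span), restricted to cells inside w[0..2]:
  T[0,0] 'b' = {T1}  orig:{}
  T[1,1] 'a' = {B,S,T0}  orig:{B,S}
  T[2,2] 'a' = {B,S,T0}  orig:{B,S}
  T[0,1] 'ba' = {B,S}
  T[1,2] 'aa' = {A,B,S}
  T[0,2] 'baa' = {B,S}

Original NTs in T[0,2] deriving "baa": ["B", "S"]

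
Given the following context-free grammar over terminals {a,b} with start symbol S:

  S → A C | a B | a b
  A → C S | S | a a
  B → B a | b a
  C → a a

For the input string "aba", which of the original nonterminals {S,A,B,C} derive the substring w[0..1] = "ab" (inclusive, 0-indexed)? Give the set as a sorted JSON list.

Convert to CNF:
  S -> A C | T0 B | T0 T1
  A -> A C | C S | T0 B | T0 T0 | T0 T1
  B -> B T0 | T1 T0
  C -> T0 T0
  T0 -> a
  T1 -> b

CYK fill (cells [i..j] with 0 ≤ i ≤ j ≤ 1 only):
  cell(0,0) a: {T0}  orig:{}
  cell(1,1) b: {T1}  orig:{}
  cell(0,1) ab: {A,S}

Original NTs in T[0,1] deriving "ab": ["A", "S"]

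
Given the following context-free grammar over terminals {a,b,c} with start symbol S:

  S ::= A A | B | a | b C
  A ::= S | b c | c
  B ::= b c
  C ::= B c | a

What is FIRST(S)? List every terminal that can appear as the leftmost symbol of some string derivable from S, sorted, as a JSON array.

Compute FIRST by fixpoint:
[1]
  A via A→b c: +{b}
  A via A→c: +{c}
  B via B→b c: +{b}
  C via C→B c: +{b}
  C via C→a: +{a}
  S via S→A A: +{b,c}
  S via S→a: +{a}
  S: {a,b,c}  A: {b,c}  B: {b}  C: {a,b}
[2]
  A via A→S: +{a}
  S: {a,b,c}  A: {a,b,c}  B: {b}  C: {a,b}
[3] — fixpoint
  S: {a,b,c}  A: {a,b,c}  B: {b}  C: {a,b}

FIRST(S) = ["a", "b", "c"]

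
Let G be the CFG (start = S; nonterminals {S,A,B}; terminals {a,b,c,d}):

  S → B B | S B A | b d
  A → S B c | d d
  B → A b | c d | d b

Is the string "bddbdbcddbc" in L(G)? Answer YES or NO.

Convert to CNF:
  S -> B B | S X4 | T2 T1
  A -> S X3 | T1 T1
  B -> A T2 | T0 T1 | T1 T2
  T0 -> c
  T1 -> d
  T2 -> b
  X3 -> B T0
  X4 -> B A

CYK table (by increasing span):
  cell(0,0) b: {T2}  orig:{}
  cell(1,1) d: {T1}  orig:{}
  cell(2,2) d: {T1}  orig:{}
  cell(3,3) b: {T2}  orig:{}
  cell(4,4) d: {T1}  orig:{}
  cell(5,5) b: {T2}  orig:{}
  cell(6,6) c: {T0}  orig:{}
  cell(7,7) d: {T1}  orig:{}
  cell(8,8) d: {T1}  orig:{}
  cell(9,9) b: {T2}  orig:{}
  cell(10,10) c: {T0}  orig:{}
  cell(0,1) bd: {S}
  cell(1,2) dd: {A}
  cell(2,3) db: {B}
  cell(3,4) bd: {S}
  cell(4,5) db: {B}
  cell(5,6) bc: ∅
  cell(6,7) cd: {B}
  cell(7,8) dd: {A}
  cell(8,9) db: {B}
  cell(9,10) bc: ∅
  cell(0,2) bdd: ∅
  cell(1,3) ddb: {B}
  cell(2,4) dbd: ∅
  cell(3,5) bdb: ∅
  cell(4,6) dbc: {X3}  orig:{}
  cell(5,7) bcd: ∅
  cell(6,8) cdd: ∅
  cell(7,9) ddb: {B}
  cell(8,10) dbc: {X3}  orig:{}
  cell(0,3) bddb: ∅
  cell(1,4) ddbd: ∅
  cell(2,5) dbdb: {S}
  cell(3,6) bdbc: ∅
  cell(4,7) dbcd: {S}
  cell(5,8) bcdd: ∅
  cell(6,9) cddb: {S}
  cell(7,10) ddbc: {X3}  orig:{}
  cell(0,4) bddbd: ∅
  cell(1,5) ddbdb: {S}
  cell(2,6) dbdbc: ∅
  cell(3,7) bdbcd: ∅
  cell(4,8) dbcdd: ∅
  cell(5,9) bcddb: ∅
  cell(6,10) cddbc: ∅
  cell(0,5) bddbdb: ∅
  cell(1,6) ddbdbc: ∅
  cell(2,7) dbdbcd: ∅
  cell(3,8) bdbcdd: ∅
  cell(4,9) dbcddb: ∅
  cell(5,10) bcddbc: ∅
  cell(0,6) bddbdbc: ∅
  cell(1,7) ddbdbcd: ∅
  cell(2,8) dbdbcdd: ∅
  cell(3,9) bdbcddb: ∅
  cell(4,10) dbcddbc: {A}
  cell(0,7) bddbdbcd: ∅
  cell(1,8) ddbdbcdd: ∅
  cell(2,9) dbdbcddb: ∅
  cell(3,10) bdbcddbc: ∅
  cell(0,8) bddbdbcdd: ∅
  cell(1,9) ddbdbcddb: ∅
  cell(2,10) dbdbcddbc: {X4}  orig:{}
  cell(0,9) bddbdbcddb: ∅
  cell(1,10) ddbdbcddbc: {X4}  orig:{}
  cell(0,10) bddbdbcddbc: {S}

S ∈ T[0,10] ⇒ YES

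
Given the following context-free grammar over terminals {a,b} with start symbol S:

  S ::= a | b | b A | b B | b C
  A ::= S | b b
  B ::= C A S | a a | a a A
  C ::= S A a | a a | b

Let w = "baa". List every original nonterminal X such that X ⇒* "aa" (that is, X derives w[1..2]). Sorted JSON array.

Convert to CNF:
  S -> T0 A | T0 B | T0 C | a | b
  A -> T0 A | T0 B | T0 C | T0 T0 | a | b
  B -> C X2 | T1 T1 | T1 X3
  C -> S X4 | T1 T1 | b
  T0 -> b
  T1 -> a
  X2 -> A S
  X3 -> T1 A
  X4 -> A T1

Fill CYK table bottom-up, restricted to cells inside w[1..2]:
  [1..1]={A,S,T1}  "a"  orig:{A,S}
  [2..2]={A,S,T1}  "a"  orig:{A,S}
  [1..2]={B,C,X2,X3,X4}  "aa"  orig:{B,C}

Original NTs in T[1,2] deriving "aa": ["B", "C"]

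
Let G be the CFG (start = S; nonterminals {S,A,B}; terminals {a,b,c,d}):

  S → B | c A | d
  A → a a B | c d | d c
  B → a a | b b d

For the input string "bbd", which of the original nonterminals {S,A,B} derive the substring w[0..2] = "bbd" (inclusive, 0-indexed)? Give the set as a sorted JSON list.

Convert to CNF:
  S -> T0 T0 | T1 A | T3 X6 | d
  A -> T0 X4 | T1 T2 | T2 T1
  B -> T0 T0 | T3 X5
  T0 -> a
  T1 -> c
  T2 -> d
  T3 -> b
  X4 -> T0 B
  X5 -> T3 T2
  X6 -> T3 T2

Fill CYK table bottom-up, restricted to cells inside w[0..2]:
  [0..0]={T3}  "b"  orig:{}
  [1..1]={T3}  "b"  orig:{}
  [2..2]={S,T2}  "d"  orig:{S}
  [0..1]=∅  "bb"
  [1..2]={X5,X6}  "bd"  orig:{}
  [0..2]={B,S}  "bbd"

Original NTs in T[0,2] deriving "bbd": ["B", "S"]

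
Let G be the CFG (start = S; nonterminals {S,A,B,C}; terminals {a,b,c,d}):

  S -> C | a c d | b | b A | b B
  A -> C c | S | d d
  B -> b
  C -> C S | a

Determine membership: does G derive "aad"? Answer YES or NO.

Convert to CNF:
  S -> C S | T1 X5 | T3 A | T3 B | a | b
  A -> C S | C T0 | T1 X4 | T2 T2 | T3 A | T3 B | a | b
  B -> b
  C -> C S | a
  T0 -> c
  T1 -> a
  T2 -> d
  T3 -> b
  X4 -> T0 T2
  X5 -> T0 T2

CYK table (by increasing span):
  cell(0,0) a: {A,C,S,T1}  orig:{A,C,S}
  cell(1,1) a: {A,C,S,T1}  orig:{A,C,S}
  cell(2,2) d: {T2}  orig:{}
  cell(0,1) aa: {A,C,S}
  cell(1,2) ad: ∅
  cell(0,2) aad: ∅

S ∉ T[0,2] ⇒ NO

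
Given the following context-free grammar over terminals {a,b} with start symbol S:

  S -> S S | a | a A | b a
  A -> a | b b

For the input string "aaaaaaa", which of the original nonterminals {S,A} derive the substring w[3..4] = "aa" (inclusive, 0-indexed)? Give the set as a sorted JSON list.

CNF form of G:
  S -> S S | T0 T1 | T1 A | a
  A -> T0 T0 | a
  T0 -> b
  T1 -> a

CYK fill — only the sub-triangle for w[3..4]:
  T[3,3] 'a' = {A,S,T1}  orig:{A,S}
  T[4,4] 'a' = {A,S,T1}  orig:{A,S}
  T[3,4] 'aa' = {S}

Original NTs in T[3,4] deriving "aa": ["S"]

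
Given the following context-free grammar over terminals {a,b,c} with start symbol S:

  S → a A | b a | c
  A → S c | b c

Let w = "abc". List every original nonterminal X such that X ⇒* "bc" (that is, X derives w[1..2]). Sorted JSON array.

CNF form of G:
  S -> T1 T2 | T2 A | c
  A -> S T0 | T1 T0
  T0 -> c
  T1 -> b
  T2 -> a

CYK table (by increasing span) (cells [i..j] with 1 ≤ i ≤ j ≤ 2 only):
  T[1,1] 'b' = {T1}  orig:{}
  T[2,2] 'c' = {S,T0}  orig:{S}
  T[1,2] 'bc' = {A}

Original NTs in T[1,2] deriving "bc": ["A"]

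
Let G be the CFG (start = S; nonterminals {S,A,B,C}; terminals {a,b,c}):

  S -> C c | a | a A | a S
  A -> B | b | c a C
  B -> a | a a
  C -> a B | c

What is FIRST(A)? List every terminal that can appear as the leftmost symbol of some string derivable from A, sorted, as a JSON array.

FIRST iteration:
iter 1:
  A via A→b: +{b}
  A via A→c a C: +{c}
  B via B→a: +{a}
  C via C→a B: +{a}
  C via C→c: +{c}
  S via S→C c: +{a,c}
  S: {a,c}  A: {b,c}  B: {a}  C: {a,c}
iter 2:
  A via A→B: +{a}
  S: {a,c}  A: {a,b,c}  B: {a}  C: {a,c}
iter 3: — fixpoint
  S: {a,c}  A: {a,b,c}  B: {a}  C: {a,c}

FIRST(A) = ["a", "b", "c"]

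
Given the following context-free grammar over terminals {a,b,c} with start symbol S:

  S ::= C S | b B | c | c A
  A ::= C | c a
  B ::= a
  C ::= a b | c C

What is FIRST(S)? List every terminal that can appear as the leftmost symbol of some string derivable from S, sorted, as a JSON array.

Compute FIRST by fixpoint:
pass 1:
  A via A→c a: +{c}
  B via B→a: +{a}
  C via C→a b: +{a}
  C via C→c C: +{c}
  S via S→C S: +{a,c}
  S via S→b B: +{b}
  FIRST(S)={a,b,c}  FIRST(A)={c}  FIRST(B)={a}  FIRST(C)={a,c}
pass 2:
  A via A→C: +{a}
  FIRST(S)={a,b,c}  FIRST(A)={a,c}  FIRST(B)={a}  FIRST(C)={a,c}
pass 3: — fixpoint
  FIRST(S)={a,b,c}  FIRST(A)={a,c}  FIRST(B)={a}  FIRST(C)={a,c}

FIRST(S) = ["a", "b", "c"]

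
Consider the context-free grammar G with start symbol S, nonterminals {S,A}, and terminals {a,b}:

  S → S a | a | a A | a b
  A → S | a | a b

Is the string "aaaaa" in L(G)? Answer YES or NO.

CNF form of G:
  S -> S T0 | T0 A | T0 T1 | a
  A -> S T0 | T0 A | T0 T1 | a
  T0 -> a
  T1 -> b

Fill CYK table bottom-up:
  [0..0]={A,S,T0}  "a"  orig:{A,S}
  [1..1]={A,S,T0}  "a"  orig:{A,S}
  [2..2]={A,S,T0}  "a"  orig:{A,S}
  [3..3]={A,S,T0}  "a"  orig:{A,S}
  [4..4]={A,S,T0}  "a"  orig:{A,S}
  [0..1]={A,S}  "aa"
  [1..2]={A,S}  "aa"
  [2..3]={A,S}  "aa"
  [3..4]={A,S}  "aa"
  [0..2]={A,S}  "aaa"
  [1..3]={A,S}  "aaa"
  [2..4]={A,S}  "aaa"
  [0..3]={A,S}  "aaaa"
  [1..4]={A,S}  "aaaa"
  [0..4]={A,S}  "aaaaa"

S ∈ T[0,4] ⇒ YES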